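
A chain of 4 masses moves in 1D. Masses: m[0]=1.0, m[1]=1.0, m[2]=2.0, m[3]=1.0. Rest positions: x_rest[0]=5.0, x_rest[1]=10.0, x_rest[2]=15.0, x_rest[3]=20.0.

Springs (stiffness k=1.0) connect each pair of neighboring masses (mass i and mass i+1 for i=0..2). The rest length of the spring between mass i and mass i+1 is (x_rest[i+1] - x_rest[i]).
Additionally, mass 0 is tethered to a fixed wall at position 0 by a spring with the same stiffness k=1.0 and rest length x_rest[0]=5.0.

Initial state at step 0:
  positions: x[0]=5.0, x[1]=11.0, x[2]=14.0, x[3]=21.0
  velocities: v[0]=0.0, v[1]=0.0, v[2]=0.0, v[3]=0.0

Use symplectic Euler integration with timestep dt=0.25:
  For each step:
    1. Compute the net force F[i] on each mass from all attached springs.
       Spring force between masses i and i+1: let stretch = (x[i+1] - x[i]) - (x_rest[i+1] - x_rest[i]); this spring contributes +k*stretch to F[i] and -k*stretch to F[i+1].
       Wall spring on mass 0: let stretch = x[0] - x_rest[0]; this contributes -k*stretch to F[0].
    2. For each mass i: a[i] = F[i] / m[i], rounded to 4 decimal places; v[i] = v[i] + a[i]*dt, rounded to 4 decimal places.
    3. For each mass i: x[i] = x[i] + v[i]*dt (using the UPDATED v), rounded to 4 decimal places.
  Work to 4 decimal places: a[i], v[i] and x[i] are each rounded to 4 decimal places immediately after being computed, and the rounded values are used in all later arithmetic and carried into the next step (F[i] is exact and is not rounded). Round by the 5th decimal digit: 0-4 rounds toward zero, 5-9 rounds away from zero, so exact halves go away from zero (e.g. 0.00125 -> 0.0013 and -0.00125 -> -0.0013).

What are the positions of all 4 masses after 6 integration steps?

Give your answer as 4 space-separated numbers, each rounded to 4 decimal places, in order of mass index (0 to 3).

Step 0: x=[5.0000 11.0000 14.0000 21.0000] v=[0.0000 0.0000 0.0000 0.0000]
Step 1: x=[5.0625 10.8125 14.1250 20.8750] v=[0.2500 -0.7500 0.5000 -0.5000]
Step 2: x=[5.1680 10.4727 14.3574 20.6406] v=[0.4219 -1.3594 0.9297 -0.9375]
Step 3: x=[5.2820 10.0441 14.6648 20.3260] v=[0.4561 -1.7144 1.2295 -1.2583]
Step 4: x=[5.3635 9.6067 15.0047 19.9701] v=[0.3261 -1.7498 1.3596 -1.4236]
Step 5: x=[5.3750 9.2414 15.3311 19.6164] v=[0.0460 -1.4611 1.3055 -1.4150]
Step 6: x=[5.2922 9.0151 15.6011 19.3073] v=[-0.3312 -0.9053 1.0800 -1.2363]

Answer: 5.2922 9.0151 15.6011 19.3073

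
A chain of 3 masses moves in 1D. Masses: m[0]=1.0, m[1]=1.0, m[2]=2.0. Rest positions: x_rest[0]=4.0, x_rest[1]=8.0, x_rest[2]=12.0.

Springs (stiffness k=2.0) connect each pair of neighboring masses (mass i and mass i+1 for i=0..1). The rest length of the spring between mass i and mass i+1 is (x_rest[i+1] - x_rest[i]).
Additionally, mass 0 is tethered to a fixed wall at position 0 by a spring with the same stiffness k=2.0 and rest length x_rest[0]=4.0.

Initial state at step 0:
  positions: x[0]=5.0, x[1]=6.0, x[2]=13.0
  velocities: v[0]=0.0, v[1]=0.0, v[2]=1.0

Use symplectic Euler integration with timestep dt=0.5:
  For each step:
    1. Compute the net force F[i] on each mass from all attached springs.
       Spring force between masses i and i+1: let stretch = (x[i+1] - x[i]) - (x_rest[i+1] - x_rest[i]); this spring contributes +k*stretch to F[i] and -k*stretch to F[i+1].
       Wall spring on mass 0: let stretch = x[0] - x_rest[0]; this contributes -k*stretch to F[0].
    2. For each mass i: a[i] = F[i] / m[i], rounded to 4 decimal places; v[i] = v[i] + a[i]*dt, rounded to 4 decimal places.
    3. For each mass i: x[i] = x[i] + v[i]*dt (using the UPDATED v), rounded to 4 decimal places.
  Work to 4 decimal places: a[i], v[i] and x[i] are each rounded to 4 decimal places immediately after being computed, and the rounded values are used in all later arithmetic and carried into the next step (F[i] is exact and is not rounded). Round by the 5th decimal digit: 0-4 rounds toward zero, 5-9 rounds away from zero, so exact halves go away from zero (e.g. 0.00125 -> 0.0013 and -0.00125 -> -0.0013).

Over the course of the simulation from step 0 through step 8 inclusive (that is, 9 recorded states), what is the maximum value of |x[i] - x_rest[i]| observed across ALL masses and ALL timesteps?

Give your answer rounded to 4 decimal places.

Answer: 3.1407

Derivation:
Step 0: x=[5.0000 6.0000 13.0000] v=[0.0000 0.0000 1.0000]
Step 1: x=[3.0000 9.0000 12.7500] v=[-4.0000 6.0000 -0.5000]
Step 2: x=[2.5000 10.8750 12.5625] v=[-1.0000 3.7500 -0.3750]
Step 3: x=[4.9375 9.4063 12.9532] v=[4.8750 -2.9375 0.7813]
Step 4: x=[7.1407 7.4766 13.4572] v=[4.4063 -3.8594 1.0079]
Step 5: x=[5.9415 8.3693 13.4660] v=[-2.3985 1.7853 0.0176]
Step 6: x=[2.9854 10.5964 13.2006] v=[-5.9122 4.4542 -0.5308]
Step 7: x=[2.3421 10.3201 13.2842] v=[-1.2866 -0.5526 0.1671]
Step 8: x=[4.5168 7.5369 13.6268] v=[4.3493 -5.5665 0.6851]
Max displacement = 3.1407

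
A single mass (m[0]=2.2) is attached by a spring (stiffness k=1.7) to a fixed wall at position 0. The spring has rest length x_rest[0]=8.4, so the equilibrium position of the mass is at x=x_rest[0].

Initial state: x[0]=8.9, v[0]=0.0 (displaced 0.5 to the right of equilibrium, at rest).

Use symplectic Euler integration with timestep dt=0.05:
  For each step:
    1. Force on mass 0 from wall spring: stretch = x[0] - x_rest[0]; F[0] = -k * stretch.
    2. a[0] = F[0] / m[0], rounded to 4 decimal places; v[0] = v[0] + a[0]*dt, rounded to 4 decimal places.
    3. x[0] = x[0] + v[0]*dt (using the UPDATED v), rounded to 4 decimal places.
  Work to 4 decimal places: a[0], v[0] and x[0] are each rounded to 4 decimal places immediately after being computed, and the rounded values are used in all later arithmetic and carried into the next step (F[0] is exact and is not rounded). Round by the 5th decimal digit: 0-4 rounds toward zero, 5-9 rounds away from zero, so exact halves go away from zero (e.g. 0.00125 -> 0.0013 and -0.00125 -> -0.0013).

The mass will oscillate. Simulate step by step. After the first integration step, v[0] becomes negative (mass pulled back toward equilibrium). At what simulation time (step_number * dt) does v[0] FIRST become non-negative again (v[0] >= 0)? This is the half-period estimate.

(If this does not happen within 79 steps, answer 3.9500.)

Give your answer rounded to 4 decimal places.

Answer: 3.6000

Derivation:
Step 0: x=[8.9000] v=[0.0000]
Step 1: x=[8.8990] v=[-0.0193]
Step 2: x=[8.8971] v=[-0.0386]
Step 3: x=[8.8942] v=[-0.0578]
Step 4: x=[8.8904] v=[-0.0769]
Step 5: x=[8.8856] v=[-0.0958]
Step 6: x=[8.8799] v=[-0.1146]
Step 7: x=[8.8732] v=[-0.1331]
Step 8: x=[8.8656] v=[-0.1514]
Step 9: x=[8.8571] v=[-0.1694]
Step 10: x=[8.8477] v=[-0.1871]
Step 11: x=[8.8375] v=[-0.2044]
Step 12: x=[8.8264] v=[-0.2213]
Step 13: x=[8.8145] v=[-0.2378]
Step 14: x=[8.8018] v=[-0.2538]
Step 15: x=[8.7883] v=[-0.2693]
Step 16: x=[8.7741] v=[-0.2843]
Step 17: x=[8.7592] v=[-0.2988]
Step 18: x=[8.7436] v=[-0.3127]
Step 19: x=[8.7273] v=[-0.3260]
Step 20: x=[8.7104] v=[-0.3386]
Step 21: x=[8.6929] v=[-0.3506]
Step 22: x=[8.6748] v=[-0.3619]
Step 23: x=[8.6562] v=[-0.3725]
Step 24: x=[8.6371] v=[-0.3824]
Step 25: x=[8.6175] v=[-0.3916]
Step 26: x=[8.5975] v=[-0.4000]
Step 27: x=[8.5771] v=[-0.4076]
Step 28: x=[8.5564] v=[-0.4144]
Step 29: x=[8.5354] v=[-0.4204]
Step 30: x=[8.5141] v=[-0.4256]
Step 31: x=[8.4926] v=[-0.4300]
Step 32: x=[8.4709] v=[-0.4336]
Step 33: x=[8.4491] v=[-0.4363]
Step 34: x=[8.4272] v=[-0.4382]
Step 35: x=[8.4052] v=[-0.4393]
Step 36: x=[8.3832] v=[-0.4395]
Step 37: x=[8.3613] v=[-0.4389]
Step 38: x=[8.3394] v=[-0.4374]
Step 39: x=[8.3176] v=[-0.4351]
Step 40: x=[8.2960] v=[-0.4319]
Step 41: x=[8.2746] v=[-0.4279]
Step 42: x=[8.2534] v=[-0.4231]
Step 43: x=[8.2325] v=[-0.4174]
Step 44: x=[8.2120] v=[-0.4109]
Step 45: x=[8.1918] v=[-0.4036]
Step 46: x=[8.1720] v=[-0.3956]
Step 47: x=[8.1527] v=[-0.3868]
Step 48: x=[8.1338] v=[-0.3772]
Step 49: x=[8.1155] v=[-0.3669]
Step 50: x=[8.0977] v=[-0.3559]
Step 51: x=[8.0805] v=[-0.3442]
Step 52: x=[8.0639] v=[-0.3319]
Step 53: x=[8.0480] v=[-0.3189]
Step 54: x=[8.0327] v=[-0.3053]
Step 55: x=[8.0181] v=[-0.2911]
Step 56: x=[8.0043] v=[-0.2763]
Step 57: x=[7.9913] v=[-0.2610]
Step 58: x=[7.9790] v=[-0.2452]
Step 59: x=[7.9676] v=[-0.2289]
Step 60: x=[7.9570] v=[-0.2122]
Step 61: x=[7.9472] v=[-0.1951]
Step 62: x=[7.9383] v=[-0.1776]
Step 63: x=[7.9303] v=[-0.1598]
Step 64: x=[7.9232] v=[-0.1417]
Step 65: x=[7.9170] v=[-0.1233]
Step 66: x=[7.9118] v=[-0.1046]
Step 67: x=[7.9075] v=[-0.0857]
Step 68: x=[7.9042] v=[-0.0667]
Step 69: x=[7.9018] v=[-0.0475]
Step 70: x=[7.9004] v=[-0.0283]
Step 71: x=[7.9000] v=[-0.0090]
Step 72: x=[7.9005] v=[0.0103]
First v>=0 after going negative at step 72, time=3.6000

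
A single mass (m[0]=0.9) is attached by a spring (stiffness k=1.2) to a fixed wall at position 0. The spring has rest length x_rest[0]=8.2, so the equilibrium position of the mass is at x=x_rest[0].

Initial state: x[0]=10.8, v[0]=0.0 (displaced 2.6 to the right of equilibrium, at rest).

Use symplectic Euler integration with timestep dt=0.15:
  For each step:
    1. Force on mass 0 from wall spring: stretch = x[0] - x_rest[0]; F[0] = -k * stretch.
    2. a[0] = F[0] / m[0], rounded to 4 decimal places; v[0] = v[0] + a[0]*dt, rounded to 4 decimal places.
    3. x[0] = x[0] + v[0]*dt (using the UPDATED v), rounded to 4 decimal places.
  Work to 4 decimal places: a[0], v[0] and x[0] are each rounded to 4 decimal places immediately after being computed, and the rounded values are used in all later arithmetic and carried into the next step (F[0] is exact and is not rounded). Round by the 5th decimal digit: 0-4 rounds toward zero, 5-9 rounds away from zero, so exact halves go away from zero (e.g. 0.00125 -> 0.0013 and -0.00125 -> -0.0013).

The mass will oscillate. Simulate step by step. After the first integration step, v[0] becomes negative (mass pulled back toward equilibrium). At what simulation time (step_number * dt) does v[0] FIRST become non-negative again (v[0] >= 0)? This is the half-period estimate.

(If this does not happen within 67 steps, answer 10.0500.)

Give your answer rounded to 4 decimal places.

Step 0: x=[10.8000] v=[0.0000]
Step 1: x=[10.7220] v=[-0.5200]
Step 2: x=[10.5683] v=[-1.0244]
Step 3: x=[10.3436] v=[-1.4981]
Step 4: x=[10.0546] v=[-1.9268]
Step 5: x=[9.7099] v=[-2.2977]
Step 6: x=[9.3199] v=[-2.5997]
Step 7: x=[8.8963] v=[-2.8237]
Step 8: x=[8.4519] v=[-2.9630]
Step 9: x=[7.9999] v=[-3.0134]
Step 10: x=[7.5539] v=[-2.9734]
Step 11: x=[7.1273] v=[-2.8442]
Step 12: x=[6.7328] v=[-2.6297]
Step 13: x=[6.3824] v=[-2.3363]
Step 14: x=[6.0865] v=[-1.9728]
Step 15: x=[5.8540] v=[-1.5501]
Step 16: x=[5.6919] v=[-1.0809]
Step 17: x=[5.6050] v=[-0.5793]
Step 18: x=[5.5960] v=[-0.0603]
Step 19: x=[5.6651] v=[0.4605]
First v>=0 after going negative at step 19, time=2.8500

Answer: 2.8500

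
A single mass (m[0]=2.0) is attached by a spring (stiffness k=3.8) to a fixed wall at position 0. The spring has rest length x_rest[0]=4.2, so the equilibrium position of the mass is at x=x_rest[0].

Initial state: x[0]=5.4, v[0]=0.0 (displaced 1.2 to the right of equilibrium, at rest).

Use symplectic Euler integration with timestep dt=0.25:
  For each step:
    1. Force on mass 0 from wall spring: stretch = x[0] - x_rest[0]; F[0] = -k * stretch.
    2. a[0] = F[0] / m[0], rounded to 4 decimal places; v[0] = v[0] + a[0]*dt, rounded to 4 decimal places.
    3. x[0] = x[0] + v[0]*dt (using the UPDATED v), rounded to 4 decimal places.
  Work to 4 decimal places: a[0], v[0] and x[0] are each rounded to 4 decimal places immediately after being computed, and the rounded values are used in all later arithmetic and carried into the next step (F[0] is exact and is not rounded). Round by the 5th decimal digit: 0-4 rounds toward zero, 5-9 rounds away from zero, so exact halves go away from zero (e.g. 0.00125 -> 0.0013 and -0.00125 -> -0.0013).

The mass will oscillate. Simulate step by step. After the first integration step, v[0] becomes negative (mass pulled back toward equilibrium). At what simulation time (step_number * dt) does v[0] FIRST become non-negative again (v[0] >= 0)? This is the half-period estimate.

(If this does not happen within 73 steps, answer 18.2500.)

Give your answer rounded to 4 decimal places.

Step 0: x=[5.4000] v=[0.0000]
Step 1: x=[5.2575] v=[-0.5700]
Step 2: x=[4.9894] v=[-1.0723]
Step 3: x=[4.6276] v=[-1.4473]
Step 4: x=[4.2150] v=[-1.6504]
Step 5: x=[3.8006] v=[-1.6575]
Step 6: x=[3.4337] v=[-1.4678]
Step 7: x=[3.1578] v=[-1.1038]
Step 8: x=[3.0056] v=[-0.6088]
Step 9: x=[2.9952] v=[-0.0415]
Step 10: x=[3.1279] v=[0.5308]
First v>=0 after going negative at step 10, time=2.5000

Answer: 2.5000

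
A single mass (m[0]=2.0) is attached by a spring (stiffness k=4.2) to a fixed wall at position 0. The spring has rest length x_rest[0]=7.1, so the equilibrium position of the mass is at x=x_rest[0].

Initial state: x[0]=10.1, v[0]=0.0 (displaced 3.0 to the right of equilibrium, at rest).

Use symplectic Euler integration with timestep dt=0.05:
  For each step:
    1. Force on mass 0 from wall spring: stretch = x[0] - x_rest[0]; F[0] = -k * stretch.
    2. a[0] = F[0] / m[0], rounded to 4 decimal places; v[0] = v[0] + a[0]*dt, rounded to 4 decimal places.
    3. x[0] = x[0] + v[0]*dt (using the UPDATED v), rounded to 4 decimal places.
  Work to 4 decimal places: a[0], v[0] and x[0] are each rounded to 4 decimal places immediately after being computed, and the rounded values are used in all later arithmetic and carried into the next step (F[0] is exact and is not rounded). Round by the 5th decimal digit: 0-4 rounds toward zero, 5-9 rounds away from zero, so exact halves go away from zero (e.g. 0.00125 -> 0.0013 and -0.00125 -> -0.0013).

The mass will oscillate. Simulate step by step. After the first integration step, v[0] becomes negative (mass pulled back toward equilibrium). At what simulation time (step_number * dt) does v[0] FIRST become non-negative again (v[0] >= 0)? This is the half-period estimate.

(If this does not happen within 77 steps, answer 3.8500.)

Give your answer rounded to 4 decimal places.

Step 0: x=[10.1000] v=[0.0000]
Step 1: x=[10.0843] v=[-0.3150]
Step 2: x=[10.0529] v=[-0.6284]
Step 3: x=[10.0060] v=[-0.9385]
Step 4: x=[9.9438] v=[-1.2436]
Step 5: x=[9.8667] v=[-1.5422]
Step 6: x=[9.7751] v=[-1.8327]
Step 7: x=[9.6694] v=[-2.1136]
Step 8: x=[9.5502] v=[-2.3834]
Step 9: x=[9.4182] v=[-2.6407]
Step 10: x=[9.2740] v=[-2.8841]
Step 11: x=[9.1184] v=[-3.1124]
Step 12: x=[8.9522] v=[-3.3243]
Step 13: x=[8.7763] v=[-3.5188]
Step 14: x=[8.5916] v=[-3.6948]
Step 15: x=[8.3990] v=[-3.8514]
Step 16: x=[8.1996] v=[-3.9878]
Step 17: x=[7.9944] v=[-4.1033]
Step 18: x=[7.7845] v=[-4.1972]
Step 19: x=[7.5710] v=[-4.2691]
Step 20: x=[7.3551] v=[-4.3186]
Step 21: x=[7.1378] v=[-4.3454]
Step 22: x=[6.9203] v=[-4.3494]
Step 23: x=[6.7038] v=[-4.3305]
Step 24: x=[6.4894] v=[-4.2889]
Step 25: x=[6.2782] v=[-4.2248]
Step 26: x=[6.0713] v=[-4.1385]
Step 27: x=[5.8698] v=[-4.0305]
Step 28: x=[5.6747] v=[-3.9013]
Step 29: x=[5.4871] v=[-3.7516]
Step 30: x=[5.3080] v=[-3.5822]
Step 31: x=[5.1383] v=[-3.3940]
Step 32: x=[4.9789] v=[-3.1880]
Step 33: x=[4.8306] v=[-2.9653]
Step 34: x=[4.6943] v=[-2.7270]
Step 35: x=[4.5706] v=[-2.4744]
Step 36: x=[4.4602] v=[-2.2088]
Step 37: x=[4.3636] v=[-1.9316]
Step 38: x=[4.2814] v=[-1.6443]
Step 39: x=[4.2140] v=[-1.3483]
Step 40: x=[4.1617] v=[-1.0453]
Step 41: x=[4.1249] v=[-0.7368]
Step 42: x=[4.1037] v=[-0.4244]
Step 43: x=[4.0982] v=[-0.1098]
Step 44: x=[4.1085] v=[0.2054]
First v>=0 after going negative at step 44, time=2.2000

Answer: 2.2000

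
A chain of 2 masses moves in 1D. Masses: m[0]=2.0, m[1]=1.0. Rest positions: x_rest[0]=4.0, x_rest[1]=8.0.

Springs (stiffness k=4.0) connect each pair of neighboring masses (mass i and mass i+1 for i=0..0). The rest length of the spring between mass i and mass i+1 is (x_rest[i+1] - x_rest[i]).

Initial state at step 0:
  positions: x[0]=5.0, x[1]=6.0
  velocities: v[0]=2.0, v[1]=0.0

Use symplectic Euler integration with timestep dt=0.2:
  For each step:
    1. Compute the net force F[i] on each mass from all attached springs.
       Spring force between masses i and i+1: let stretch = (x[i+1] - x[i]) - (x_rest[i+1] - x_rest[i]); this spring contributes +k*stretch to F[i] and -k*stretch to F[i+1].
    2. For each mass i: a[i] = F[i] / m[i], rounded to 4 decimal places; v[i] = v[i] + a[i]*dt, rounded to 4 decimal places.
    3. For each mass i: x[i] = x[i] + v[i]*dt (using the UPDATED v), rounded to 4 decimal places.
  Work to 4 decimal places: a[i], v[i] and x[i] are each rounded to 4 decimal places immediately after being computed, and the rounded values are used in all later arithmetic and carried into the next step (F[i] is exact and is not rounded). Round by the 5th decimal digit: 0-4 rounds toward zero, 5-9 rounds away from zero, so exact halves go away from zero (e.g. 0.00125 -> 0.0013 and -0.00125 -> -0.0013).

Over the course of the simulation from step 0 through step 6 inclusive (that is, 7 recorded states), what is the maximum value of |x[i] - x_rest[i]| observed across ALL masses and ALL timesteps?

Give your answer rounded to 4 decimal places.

Step 0: x=[5.0000 6.0000] v=[2.0000 0.0000]
Step 1: x=[5.1600 6.4800] v=[0.8000 2.4000]
Step 2: x=[5.1056 7.3888] v=[-0.2720 4.5440]
Step 3: x=[4.9139 8.5723] v=[-0.9587 5.9174]
Step 4: x=[4.6948 9.8104] v=[-1.0953 6.1907]
Step 5: x=[4.5650 10.8700] v=[-0.6491 5.2982]
Step 6: x=[4.6196 11.5608] v=[0.2729 3.4542]
Max displacement = 3.5608

Answer: 3.5608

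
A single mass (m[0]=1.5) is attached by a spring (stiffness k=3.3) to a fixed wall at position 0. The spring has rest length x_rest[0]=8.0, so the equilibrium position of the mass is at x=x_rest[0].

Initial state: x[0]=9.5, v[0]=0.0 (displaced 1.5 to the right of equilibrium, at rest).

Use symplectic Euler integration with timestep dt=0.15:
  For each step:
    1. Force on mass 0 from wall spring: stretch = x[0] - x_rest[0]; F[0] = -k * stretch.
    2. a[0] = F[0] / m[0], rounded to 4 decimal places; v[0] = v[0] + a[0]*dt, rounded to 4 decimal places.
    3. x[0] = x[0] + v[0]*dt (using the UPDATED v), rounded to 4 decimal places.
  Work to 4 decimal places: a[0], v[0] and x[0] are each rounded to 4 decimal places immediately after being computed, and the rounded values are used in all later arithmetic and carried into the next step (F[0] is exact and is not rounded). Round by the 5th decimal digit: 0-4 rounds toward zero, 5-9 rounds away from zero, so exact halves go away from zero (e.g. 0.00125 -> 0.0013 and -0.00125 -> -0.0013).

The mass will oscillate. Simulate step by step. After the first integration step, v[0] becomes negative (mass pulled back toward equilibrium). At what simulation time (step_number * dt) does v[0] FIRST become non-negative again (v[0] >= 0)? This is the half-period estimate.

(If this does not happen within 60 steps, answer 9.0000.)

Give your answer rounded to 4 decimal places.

Answer: 2.2500

Derivation:
Step 0: x=[9.5000] v=[0.0000]
Step 1: x=[9.4258] v=[-0.4950]
Step 2: x=[9.2810] v=[-0.9655]
Step 3: x=[9.0728] v=[-1.3882]
Step 4: x=[8.8115] v=[-1.7422]
Step 5: x=[8.5100] v=[-2.0100]
Step 6: x=[8.1833] v=[-2.1783]
Step 7: x=[7.8475] v=[-2.2388]
Step 8: x=[7.5192] v=[-2.1885]
Step 9: x=[7.2147] v=[-2.0298]
Step 10: x=[6.9491] v=[-1.7706]
Step 11: x=[6.7355] v=[-1.4238]
Step 12: x=[6.5845] v=[-1.0065]
Step 13: x=[6.5036] v=[-0.5394]
Step 14: x=[6.4968] v=[-0.0456]
Step 15: x=[6.5644] v=[0.4505]
First v>=0 after going negative at step 15, time=2.2500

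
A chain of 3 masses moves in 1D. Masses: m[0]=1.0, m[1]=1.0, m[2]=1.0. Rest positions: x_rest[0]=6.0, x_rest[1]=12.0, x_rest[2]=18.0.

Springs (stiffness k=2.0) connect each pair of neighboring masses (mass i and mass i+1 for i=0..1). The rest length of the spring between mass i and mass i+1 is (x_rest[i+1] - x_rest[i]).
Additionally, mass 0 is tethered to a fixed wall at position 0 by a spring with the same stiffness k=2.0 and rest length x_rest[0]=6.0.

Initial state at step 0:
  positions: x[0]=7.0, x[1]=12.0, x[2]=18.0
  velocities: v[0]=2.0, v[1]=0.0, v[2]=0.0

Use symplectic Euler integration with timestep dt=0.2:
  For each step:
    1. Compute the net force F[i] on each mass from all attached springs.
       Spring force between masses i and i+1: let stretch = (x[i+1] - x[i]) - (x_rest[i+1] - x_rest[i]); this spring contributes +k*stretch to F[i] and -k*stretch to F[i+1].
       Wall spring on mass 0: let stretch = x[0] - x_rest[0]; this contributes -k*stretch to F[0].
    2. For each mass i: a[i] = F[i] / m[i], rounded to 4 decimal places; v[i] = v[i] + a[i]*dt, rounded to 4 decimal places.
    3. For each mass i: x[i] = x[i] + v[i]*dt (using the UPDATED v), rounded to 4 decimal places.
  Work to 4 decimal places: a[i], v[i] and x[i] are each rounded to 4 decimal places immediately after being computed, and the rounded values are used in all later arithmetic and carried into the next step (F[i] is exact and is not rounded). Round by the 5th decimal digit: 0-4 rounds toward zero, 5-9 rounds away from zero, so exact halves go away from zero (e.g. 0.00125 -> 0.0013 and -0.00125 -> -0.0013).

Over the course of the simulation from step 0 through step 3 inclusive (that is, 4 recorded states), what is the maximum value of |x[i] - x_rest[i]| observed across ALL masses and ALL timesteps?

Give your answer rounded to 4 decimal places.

Answer: 1.2880

Derivation:
Step 0: x=[7.0000 12.0000 18.0000] v=[2.0000 0.0000 0.0000]
Step 1: x=[7.2400 12.0800 18.0000] v=[1.2000 0.4000 0.0000]
Step 2: x=[7.2880 12.2464 18.0064] v=[0.2400 0.8320 0.0320]
Step 3: x=[7.1496 12.4769 18.0320] v=[-0.6918 1.1526 0.1280]
Max displacement = 1.2880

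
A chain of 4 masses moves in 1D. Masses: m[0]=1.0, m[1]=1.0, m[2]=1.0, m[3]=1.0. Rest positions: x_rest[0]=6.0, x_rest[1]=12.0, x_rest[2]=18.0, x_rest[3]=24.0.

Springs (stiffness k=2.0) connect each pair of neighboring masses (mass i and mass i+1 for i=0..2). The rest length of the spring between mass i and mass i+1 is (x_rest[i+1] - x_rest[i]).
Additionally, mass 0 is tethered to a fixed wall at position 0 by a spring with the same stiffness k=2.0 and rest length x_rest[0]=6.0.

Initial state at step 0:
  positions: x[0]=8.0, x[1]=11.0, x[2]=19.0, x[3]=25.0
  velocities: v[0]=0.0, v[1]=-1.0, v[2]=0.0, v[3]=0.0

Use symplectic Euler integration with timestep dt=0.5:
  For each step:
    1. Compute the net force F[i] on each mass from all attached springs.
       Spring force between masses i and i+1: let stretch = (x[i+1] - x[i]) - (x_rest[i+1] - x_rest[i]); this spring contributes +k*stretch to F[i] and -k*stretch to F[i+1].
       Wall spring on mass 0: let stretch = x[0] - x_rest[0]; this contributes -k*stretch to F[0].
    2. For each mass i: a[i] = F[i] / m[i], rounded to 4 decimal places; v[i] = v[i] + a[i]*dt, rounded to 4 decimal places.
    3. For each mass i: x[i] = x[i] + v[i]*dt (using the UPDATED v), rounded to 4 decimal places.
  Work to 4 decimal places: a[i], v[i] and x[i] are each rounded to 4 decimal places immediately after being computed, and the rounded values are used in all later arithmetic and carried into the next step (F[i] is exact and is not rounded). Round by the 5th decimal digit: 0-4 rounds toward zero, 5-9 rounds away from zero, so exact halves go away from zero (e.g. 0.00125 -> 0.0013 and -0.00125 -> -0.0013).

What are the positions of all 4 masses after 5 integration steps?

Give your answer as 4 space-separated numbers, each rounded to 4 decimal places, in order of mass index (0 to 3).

Answer: 7.0000 11.5625 16.7188 24.2188

Derivation:
Step 0: x=[8.0000 11.0000 19.0000 25.0000] v=[0.0000 -1.0000 0.0000 0.0000]
Step 1: x=[5.5000 13.0000 18.0000 25.0000] v=[-5.0000 4.0000 -2.0000 0.0000]
Step 2: x=[4.0000 13.7500 18.0000 24.5000] v=[-3.0000 1.5000 0.0000 -1.0000]
Step 3: x=[5.3750 11.7500 19.1250 23.7500] v=[2.7500 -4.0000 2.2500 -1.5000]
Step 4: x=[7.2500 10.2500 18.8750 23.6875] v=[3.7500 -3.0000 -0.5000 -0.1250]
Step 5: x=[7.0000 11.5625 16.7188 24.2188] v=[-0.5000 2.6250 -4.3125 1.0625]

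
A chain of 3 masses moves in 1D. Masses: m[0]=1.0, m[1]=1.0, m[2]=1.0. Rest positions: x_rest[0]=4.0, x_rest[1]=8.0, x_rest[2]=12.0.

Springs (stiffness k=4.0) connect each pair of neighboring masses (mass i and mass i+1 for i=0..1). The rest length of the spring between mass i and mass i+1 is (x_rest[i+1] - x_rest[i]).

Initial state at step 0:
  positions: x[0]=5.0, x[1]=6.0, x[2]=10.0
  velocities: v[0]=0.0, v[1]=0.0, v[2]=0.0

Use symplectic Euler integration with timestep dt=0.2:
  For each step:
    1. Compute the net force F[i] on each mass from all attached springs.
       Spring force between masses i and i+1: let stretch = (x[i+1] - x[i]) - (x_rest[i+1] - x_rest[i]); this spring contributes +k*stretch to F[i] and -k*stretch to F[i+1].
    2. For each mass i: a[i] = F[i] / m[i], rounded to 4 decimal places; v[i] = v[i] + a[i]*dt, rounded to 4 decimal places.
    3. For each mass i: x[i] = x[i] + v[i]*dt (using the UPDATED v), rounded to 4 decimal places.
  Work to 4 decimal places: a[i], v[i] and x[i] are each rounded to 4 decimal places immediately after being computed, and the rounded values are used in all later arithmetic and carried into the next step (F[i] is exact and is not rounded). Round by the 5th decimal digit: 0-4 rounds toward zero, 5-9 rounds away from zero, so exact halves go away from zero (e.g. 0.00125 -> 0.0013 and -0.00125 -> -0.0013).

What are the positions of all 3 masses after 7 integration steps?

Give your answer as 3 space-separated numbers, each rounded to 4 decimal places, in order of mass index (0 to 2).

Answer: 1.7785 6.4036 12.8179

Derivation:
Step 0: x=[5.0000 6.0000 10.0000] v=[0.0000 0.0000 0.0000]
Step 1: x=[4.5200 6.4800 10.0000] v=[-2.4000 2.4000 0.0000]
Step 2: x=[3.7136 7.2096 10.0768] v=[-4.0320 3.6480 0.3840]
Step 3: x=[2.8266 7.8386 10.3348] v=[-4.4352 3.1450 1.2902]
Step 4: x=[2.1015 8.0651 10.8334] v=[-3.6256 1.1324 2.4932]
Step 5: x=[1.6906 7.7803 11.5291] v=[-2.0547 -1.4238 3.4786]
Step 6: x=[1.6140 7.1210 12.2650] v=[-0.3829 -3.2965 3.6796]
Step 7: x=[1.7785 6.4036 12.8179] v=[0.8227 -3.5869 2.7644]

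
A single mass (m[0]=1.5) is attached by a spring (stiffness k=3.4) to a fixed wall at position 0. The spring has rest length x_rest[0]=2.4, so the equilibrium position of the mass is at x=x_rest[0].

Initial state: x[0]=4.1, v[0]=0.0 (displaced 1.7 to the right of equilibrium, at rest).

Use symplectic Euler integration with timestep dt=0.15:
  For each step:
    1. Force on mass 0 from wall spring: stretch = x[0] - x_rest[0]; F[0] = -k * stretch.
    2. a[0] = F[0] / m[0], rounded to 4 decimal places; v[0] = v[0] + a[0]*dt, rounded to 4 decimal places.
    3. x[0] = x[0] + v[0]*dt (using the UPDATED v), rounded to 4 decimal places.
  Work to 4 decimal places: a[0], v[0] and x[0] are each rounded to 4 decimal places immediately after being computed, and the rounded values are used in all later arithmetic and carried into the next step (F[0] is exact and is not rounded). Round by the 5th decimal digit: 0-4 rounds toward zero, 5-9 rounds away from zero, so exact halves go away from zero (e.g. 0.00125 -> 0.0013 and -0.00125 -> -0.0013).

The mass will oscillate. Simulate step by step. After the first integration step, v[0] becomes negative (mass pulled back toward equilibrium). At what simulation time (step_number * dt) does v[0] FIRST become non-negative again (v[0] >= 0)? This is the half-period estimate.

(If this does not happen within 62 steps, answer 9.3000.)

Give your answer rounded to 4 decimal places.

Step 0: x=[4.1000] v=[0.0000]
Step 1: x=[4.0133] v=[-0.5780]
Step 2: x=[3.8443] v=[-1.1265]
Step 3: x=[3.6017] v=[-1.6176]
Step 4: x=[3.2978] v=[-2.0262]
Step 5: x=[2.9481] v=[-2.3315]
Step 6: x=[2.5704] v=[-2.5179]
Step 7: x=[2.1840] v=[-2.5758]
Step 8: x=[1.8086] v=[-2.5024]
Step 9: x=[1.4634] v=[-2.3013]
Step 10: x=[1.1660] v=[-1.9829]
Step 11: x=[0.9315] v=[-1.5633]
Step 12: x=[0.7719] v=[-1.0640]
Step 13: x=[0.6953] v=[-0.5104]
Step 14: x=[0.7057] v=[0.0692]
First v>=0 after going negative at step 14, time=2.1000

Answer: 2.1000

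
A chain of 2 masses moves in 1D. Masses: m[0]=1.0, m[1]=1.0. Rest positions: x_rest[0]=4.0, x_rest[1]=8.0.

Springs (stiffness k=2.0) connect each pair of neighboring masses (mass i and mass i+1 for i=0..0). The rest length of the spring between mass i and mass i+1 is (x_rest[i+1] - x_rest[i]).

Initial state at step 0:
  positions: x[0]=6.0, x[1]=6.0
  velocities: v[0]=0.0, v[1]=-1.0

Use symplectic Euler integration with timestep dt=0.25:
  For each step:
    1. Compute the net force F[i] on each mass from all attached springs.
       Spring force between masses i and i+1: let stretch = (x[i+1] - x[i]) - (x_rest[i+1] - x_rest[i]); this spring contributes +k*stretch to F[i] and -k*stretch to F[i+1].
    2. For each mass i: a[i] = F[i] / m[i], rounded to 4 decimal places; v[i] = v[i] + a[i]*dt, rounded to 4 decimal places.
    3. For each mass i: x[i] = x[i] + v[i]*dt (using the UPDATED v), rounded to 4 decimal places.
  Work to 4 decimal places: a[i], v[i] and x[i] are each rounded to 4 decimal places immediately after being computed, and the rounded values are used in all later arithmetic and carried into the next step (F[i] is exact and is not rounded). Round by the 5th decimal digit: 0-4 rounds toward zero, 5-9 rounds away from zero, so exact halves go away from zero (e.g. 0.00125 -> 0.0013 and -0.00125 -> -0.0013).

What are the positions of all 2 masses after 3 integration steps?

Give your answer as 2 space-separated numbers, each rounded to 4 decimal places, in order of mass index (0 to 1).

Answer: 3.4766 7.7735

Derivation:
Step 0: x=[6.0000 6.0000] v=[0.0000 -1.0000]
Step 1: x=[5.5000 6.2500] v=[-2.0000 1.0000]
Step 2: x=[4.5938 6.9063] v=[-3.6250 2.6250]
Step 3: x=[3.4766 7.7735] v=[-4.4688 3.4688]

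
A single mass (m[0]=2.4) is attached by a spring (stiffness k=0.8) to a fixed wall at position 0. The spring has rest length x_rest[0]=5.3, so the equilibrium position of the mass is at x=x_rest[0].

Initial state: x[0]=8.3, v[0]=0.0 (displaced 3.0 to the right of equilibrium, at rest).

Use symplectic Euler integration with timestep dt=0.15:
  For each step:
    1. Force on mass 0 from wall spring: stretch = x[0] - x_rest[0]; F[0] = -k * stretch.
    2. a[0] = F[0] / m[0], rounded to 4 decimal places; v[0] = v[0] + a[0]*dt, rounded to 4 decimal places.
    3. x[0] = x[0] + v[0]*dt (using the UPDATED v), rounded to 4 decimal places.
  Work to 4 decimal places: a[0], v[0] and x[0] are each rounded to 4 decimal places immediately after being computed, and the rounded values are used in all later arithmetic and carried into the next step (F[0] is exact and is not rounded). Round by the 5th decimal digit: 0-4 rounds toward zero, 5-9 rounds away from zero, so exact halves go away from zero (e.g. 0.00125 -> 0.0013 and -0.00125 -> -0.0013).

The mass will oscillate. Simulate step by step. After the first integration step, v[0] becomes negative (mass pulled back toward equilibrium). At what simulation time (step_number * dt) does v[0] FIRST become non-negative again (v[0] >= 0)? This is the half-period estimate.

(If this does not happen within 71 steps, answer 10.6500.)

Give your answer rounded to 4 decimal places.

Step 0: x=[8.3000] v=[0.0000]
Step 1: x=[8.2775] v=[-0.1500]
Step 2: x=[8.2327] v=[-0.2989]
Step 3: x=[8.1659] v=[-0.4455]
Step 4: x=[8.0776] v=[-0.5888]
Step 5: x=[7.9684] v=[-0.7277]
Step 6: x=[7.8392] v=[-0.8611]
Step 7: x=[7.6910] v=[-0.9881]
Step 8: x=[7.5248] v=[-1.1077]
Step 9: x=[7.3420] v=[-1.2189]
Step 10: x=[7.1439] v=[-1.3210]
Step 11: x=[6.9319] v=[-1.4132]
Step 12: x=[6.7077] v=[-1.4948]
Step 13: x=[6.4729] v=[-1.5652]
Step 14: x=[6.2293] v=[-1.6239]
Step 15: x=[5.9787] v=[-1.6704]
Step 16: x=[5.7231] v=[-1.7043]
Step 17: x=[5.4643] v=[-1.7255]
Step 18: x=[5.2042] v=[-1.7337]
Step 19: x=[4.9449] v=[-1.7289]
Step 20: x=[4.6882] v=[-1.7111]
Step 21: x=[4.4361] v=[-1.6805]
Step 22: x=[4.1905] v=[-1.6373]
Step 23: x=[3.9532] v=[-1.5818]
Step 24: x=[3.7260] v=[-1.5145]
Step 25: x=[3.5106] v=[-1.4358]
Step 26: x=[3.3087] v=[-1.3463]
Step 27: x=[3.1217] v=[-1.2467]
Step 28: x=[2.9510] v=[-1.1378]
Step 29: x=[2.7979] v=[-1.0204]
Step 30: x=[2.6636] v=[-0.8953]
Step 31: x=[2.5491] v=[-0.7635]
Step 32: x=[2.4552] v=[-0.6260]
Step 33: x=[2.3826] v=[-0.4838]
Step 34: x=[2.3319] v=[-0.3379]
Step 35: x=[2.3035] v=[-0.1895]
Step 36: x=[2.2975] v=[-0.0397]
Step 37: x=[2.3141] v=[0.1104]
First v>=0 after going negative at step 37, time=5.5500

Answer: 5.5500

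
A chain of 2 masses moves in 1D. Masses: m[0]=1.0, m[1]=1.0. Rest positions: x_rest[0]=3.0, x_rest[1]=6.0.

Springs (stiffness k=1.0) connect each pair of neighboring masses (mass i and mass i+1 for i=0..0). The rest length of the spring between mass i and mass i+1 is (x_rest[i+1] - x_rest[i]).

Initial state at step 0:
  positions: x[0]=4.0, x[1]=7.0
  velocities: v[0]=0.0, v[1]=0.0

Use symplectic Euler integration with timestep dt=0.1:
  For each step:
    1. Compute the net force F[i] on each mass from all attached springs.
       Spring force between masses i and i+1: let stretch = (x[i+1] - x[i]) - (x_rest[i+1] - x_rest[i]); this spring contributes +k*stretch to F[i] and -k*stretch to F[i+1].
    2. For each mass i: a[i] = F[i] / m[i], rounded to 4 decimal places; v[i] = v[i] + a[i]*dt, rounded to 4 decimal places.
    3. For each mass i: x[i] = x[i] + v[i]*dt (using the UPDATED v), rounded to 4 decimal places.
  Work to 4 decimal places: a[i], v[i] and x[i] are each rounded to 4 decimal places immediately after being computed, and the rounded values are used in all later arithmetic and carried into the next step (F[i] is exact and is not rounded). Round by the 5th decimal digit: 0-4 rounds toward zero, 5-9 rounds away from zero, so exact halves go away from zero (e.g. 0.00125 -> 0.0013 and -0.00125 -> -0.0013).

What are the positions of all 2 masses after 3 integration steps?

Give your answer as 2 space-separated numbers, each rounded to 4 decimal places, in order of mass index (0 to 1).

Answer: 4.0000 7.0000

Derivation:
Step 0: x=[4.0000 7.0000] v=[0.0000 0.0000]
Step 1: x=[4.0000 7.0000] v=[0.0000 0.0000]
Step 2: x=[4.0000 7.0000] v=[0.0000 0.0000]
Step 3: x=[4.0000 7.0000] v=[0.0000 0.0000]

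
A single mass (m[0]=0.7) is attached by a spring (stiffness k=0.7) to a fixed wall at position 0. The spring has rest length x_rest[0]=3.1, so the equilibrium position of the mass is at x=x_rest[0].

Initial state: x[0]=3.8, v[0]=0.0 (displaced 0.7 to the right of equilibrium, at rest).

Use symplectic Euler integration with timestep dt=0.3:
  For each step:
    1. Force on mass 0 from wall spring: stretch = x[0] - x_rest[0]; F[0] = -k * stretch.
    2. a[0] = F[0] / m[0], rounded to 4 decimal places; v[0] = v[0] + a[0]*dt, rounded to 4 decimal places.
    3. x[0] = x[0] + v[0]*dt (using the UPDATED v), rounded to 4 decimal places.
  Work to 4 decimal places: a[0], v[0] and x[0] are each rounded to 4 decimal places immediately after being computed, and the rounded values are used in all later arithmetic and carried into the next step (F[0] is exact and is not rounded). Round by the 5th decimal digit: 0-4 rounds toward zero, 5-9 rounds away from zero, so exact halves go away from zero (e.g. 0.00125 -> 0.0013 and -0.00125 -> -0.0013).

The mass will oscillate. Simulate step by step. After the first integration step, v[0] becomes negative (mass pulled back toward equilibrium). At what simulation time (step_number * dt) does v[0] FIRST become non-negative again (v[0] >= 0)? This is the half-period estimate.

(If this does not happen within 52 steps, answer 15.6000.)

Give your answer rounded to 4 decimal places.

Answer: 3.3000

Derivation:
Step 0: x=[3.8000] v=[0.0000]
Step 1: x=[3.7370] v=[-0.2100]
Step 2: x=[3.6167] v=[-0.4011]
Step 3: x=[3.4499] v=[-0.5561]
Step 4: x=[3.2516] v=[-0.6611]
Step 5: x=[3.0396] v=[-0.7066]
Step 6: x=[2.8331] v=[-0.6885]
Step 7: x=[2.6506] v=[-0.6084]
Step 8: x=[2.5085] v=[-0.4736]
Step 9: x=[2.4196] v=[-0.2962]
Step 10: x=[2.3920] v=[-0.0921]
Step 11: x=[2.4281] v=[0.1203]
First v>=0 after going negative at step 11, time=3.3000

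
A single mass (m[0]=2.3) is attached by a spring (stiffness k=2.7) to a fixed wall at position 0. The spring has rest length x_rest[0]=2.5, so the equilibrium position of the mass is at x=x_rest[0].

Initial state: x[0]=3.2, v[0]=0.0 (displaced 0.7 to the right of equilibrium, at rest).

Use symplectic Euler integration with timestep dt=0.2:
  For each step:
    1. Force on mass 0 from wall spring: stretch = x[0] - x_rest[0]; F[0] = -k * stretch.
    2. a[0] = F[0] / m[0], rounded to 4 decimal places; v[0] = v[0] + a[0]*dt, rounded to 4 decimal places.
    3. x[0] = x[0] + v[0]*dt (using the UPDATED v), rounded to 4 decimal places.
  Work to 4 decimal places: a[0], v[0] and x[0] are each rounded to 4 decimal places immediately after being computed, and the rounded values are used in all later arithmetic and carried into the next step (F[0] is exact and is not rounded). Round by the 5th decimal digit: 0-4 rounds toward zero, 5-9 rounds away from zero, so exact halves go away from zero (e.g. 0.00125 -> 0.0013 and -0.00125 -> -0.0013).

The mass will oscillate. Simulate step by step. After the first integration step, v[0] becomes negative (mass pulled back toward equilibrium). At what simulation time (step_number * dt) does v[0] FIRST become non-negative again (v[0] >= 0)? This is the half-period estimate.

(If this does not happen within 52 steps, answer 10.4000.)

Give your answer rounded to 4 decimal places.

Answer: 3.0000

Derivation:
Step 0: x=[3.2000] v=[0.0000]
Step 1: x=[3.1671] v=[-0.1643]
Step 2: x=[3.1029] v=[-0.3209]
Step 3: x=[3.0104] v=[-0.4625]
Step 4: x=[2.8939] v=[-0.5823]
Step 5: x=[2.7589] v=[-0.6748]
Step 6: x=[2.6118] v=[-0.7356]
Step 7: x=[2.4594] v=[-0.7618]
Step 8: x=[2.3089] v=[-0.7523]
Step 9: x=[2.1674] v=[-0.7074]
Step 10: x=[2.0415] v=[-0.6293]
Step 11: x=[1.9372] v=[-0.5217]
Step 12: x=[1.8593] v=[-0.3896]
Step 13: x=[1.8115] v=[-0.2392]
Step 14: x=[1.7960] v=[-0.0776]
Step 15: x=[1.8135] v=[0.0877]
First v>=0 after going negative at step 15, time=3.0000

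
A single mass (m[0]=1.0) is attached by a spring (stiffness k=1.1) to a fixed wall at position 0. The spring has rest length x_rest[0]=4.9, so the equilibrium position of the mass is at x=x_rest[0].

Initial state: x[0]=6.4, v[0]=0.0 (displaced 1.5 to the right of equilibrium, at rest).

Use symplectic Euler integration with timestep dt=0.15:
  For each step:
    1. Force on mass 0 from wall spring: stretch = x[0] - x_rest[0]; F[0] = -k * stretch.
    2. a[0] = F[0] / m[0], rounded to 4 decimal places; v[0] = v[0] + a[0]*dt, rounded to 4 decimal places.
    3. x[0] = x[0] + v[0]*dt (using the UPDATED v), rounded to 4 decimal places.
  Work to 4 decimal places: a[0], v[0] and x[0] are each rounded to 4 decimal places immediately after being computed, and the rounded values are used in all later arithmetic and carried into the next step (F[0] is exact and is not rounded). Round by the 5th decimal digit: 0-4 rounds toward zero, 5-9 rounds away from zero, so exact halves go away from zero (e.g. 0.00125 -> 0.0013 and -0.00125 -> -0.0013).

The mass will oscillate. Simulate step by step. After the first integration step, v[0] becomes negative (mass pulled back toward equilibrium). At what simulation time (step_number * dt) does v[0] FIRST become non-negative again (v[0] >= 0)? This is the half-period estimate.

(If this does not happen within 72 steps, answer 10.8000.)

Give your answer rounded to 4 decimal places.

Answer: 3.0000

Derivation:
Step 0: x=[6.4000] v=[0.0000]
Step 1: x=[6.3629] v=[-0.2475]
Step 2: x=[6.2896] v=[-0.4889]
Step 3: x=[6.1819] v=[-0.7182]
Step 4: x=[6.0424] v=[-0.9297]
Step 5: x=[5.8747] v=[-1.1182]
Step 6: x=[5.6829] v=[-1.2790]
Step 7: x=[5.4717] v=[-1.4082]
Step 8: x=[5.2463] v=[-1.5025]
Step 9: x=[5.0124] v=[-1.5596]
Step 10: x=[4.7757] v=[-1.5781]
Step 11: x=[4.5421] v=[-1.5576]
Step 12: x=[4.3173] v=[-1.4985]
Step 13: x=[4.1069] v=[-1.4024]
Step 14: x=[3.9162] v=[-1.2715]
Step 15: x=[3.7498] v=[-1.1092]
Step 16: x=[3.6119] v=[-0.9194]
Step 17: x=[3.5059] v=[-0.7069]
Step 18: x=[3.4344] v=[-0.4769]
Step 19: x=[3.3991] v=[-0.2351]
Step 20: x=[3.4010] v=[0.0126]
First v>=0 after going negative at step 20, time=3.0000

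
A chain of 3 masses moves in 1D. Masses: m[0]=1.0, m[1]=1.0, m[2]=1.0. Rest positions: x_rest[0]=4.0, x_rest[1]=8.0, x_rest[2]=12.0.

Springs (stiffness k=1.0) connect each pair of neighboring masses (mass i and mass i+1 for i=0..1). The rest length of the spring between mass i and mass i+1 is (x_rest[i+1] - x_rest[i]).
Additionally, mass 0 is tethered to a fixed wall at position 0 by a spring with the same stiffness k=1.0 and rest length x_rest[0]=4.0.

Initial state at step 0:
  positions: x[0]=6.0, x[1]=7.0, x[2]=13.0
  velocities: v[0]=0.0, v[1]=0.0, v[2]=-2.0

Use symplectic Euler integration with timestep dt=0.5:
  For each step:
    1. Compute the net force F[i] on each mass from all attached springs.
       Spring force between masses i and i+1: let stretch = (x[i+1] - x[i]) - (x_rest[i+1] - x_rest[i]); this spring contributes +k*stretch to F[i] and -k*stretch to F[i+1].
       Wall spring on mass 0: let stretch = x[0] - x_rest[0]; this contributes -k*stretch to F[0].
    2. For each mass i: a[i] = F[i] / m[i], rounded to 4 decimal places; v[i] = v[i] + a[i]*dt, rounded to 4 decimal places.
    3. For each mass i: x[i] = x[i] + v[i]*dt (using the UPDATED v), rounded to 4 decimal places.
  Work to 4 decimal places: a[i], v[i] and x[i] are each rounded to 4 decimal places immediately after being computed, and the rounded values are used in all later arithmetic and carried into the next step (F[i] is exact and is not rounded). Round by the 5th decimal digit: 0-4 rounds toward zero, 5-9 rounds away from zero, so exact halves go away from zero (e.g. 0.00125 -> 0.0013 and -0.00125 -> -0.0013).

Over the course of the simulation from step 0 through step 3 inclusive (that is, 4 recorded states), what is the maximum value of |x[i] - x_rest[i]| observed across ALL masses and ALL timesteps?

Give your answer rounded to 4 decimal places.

Step 0: x=[6.0000 7.0000 13.0000] v=[0.0000 0.0000 -2.0000]
Step 1: x=[4.7500 8.2500 11.5000] v=[-2.5000 2.5000 -3.0000]
Step 2: x=[3.1875 9.4375 10.1875] v=[-3.1250 2.3750 -2.6250]
Step 3: x=[2.3906 9.2500 9.6875] v=[-1.5938 -0.3750 -1.0000]
Max displacement = 2.3125

Answer: 2.3125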